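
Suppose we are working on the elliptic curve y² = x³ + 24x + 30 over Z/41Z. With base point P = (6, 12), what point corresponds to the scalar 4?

Repeated addition: build up to 4P.
2P: tangent at (6, 12): λ = (3·6² + 24)/(2·12) ≡ 9/24. 24⁻¹ ≡ 12 (mod 41), so λ ≡ 9·12 ≡ 26.
  x = λ² - 6 - 6 = 676 - 12 ≡ 8; y = λ·(6 - 8) - 12 ≡ 18. → (8, 18)
3P: (8, 18) + (6, 12). λ = (12 - 18)/(6 - 8) ≡ 35/39 mod 41. 39⁻¹ ≡ 20 (mod 41), so λ ≡ 3.
  x = λ² - 8 - 6 = 9 - 14 ≡ 36; y = λ·(8 - 36) - 18 ≡ 21. → (36, 21)
4P: (36, 21) + (6, 12). λ = (12 - 21)/(6 - 36) ≡ 32/11 mod 41. 11⁻¹ ≡ 15 (mod 41), so λ ≡ 29.
  x = λ² - 36 - 6 = 841 - 42 ≡ 20; y = λ·(36 - 20) - 21 ≡ 33. → (20, 33)

(20, 33)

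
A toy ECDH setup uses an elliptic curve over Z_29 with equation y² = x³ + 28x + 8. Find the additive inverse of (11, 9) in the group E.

(11, 20)

-(11, 9) = (11, -9 mod 29) = (11, 20).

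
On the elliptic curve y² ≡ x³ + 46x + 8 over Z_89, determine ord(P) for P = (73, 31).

2P: tangent at (73, 31): λ = (3·73² + 46)/(2·31) ≡ 13/62. 62⁻¹ ≡ 56 (mod 89), so λ ≡ 13·56 ≡ 16.
  x = λ² - 73 - 73 = 256 - 146 ≡ 21; y = λ·(73 - 21) - 31 ≡ 0. → (21, 0)
3P: (21, 0) + (73, 31). λ = (31 - 0)/(73 - 21) ≡ 31/52 mod 89. 52⁻¹ ≡ 12 (mod 89) since 52·12 = 624 ≡ 1, so λ ≡ 16.
  x = λ² - 21 - 73 = 256 - 94 ≡ 73; y = λ·(21 - 73) - 0 ≡ 58. → (73, 58)
4P: (73, 58) + (73, 31): same x and y₁ ≡ -y₂, so the sum is the point at infinity.
4P = the point at infinity, so the order is 4.

4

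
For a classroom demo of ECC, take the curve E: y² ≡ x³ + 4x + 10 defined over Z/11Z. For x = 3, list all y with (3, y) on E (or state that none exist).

x³ + 4x + 10 = 49 ≡ 5 (mod 11).
Square roots of 5 mod 11: 4 and 7 (since 4² = 16 ≡ 5).

4, 7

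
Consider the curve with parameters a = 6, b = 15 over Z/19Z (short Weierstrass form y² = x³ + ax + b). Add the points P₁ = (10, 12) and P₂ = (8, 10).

(2, 15)

(10, 12) + (8, 10). λ = (10 - 12)/(8 - 10) ≡ 17/17 mod 19. 17⁻¹ ≡ 9 (mod 19), so λ ≡ 1.
  x = λ² - 10 - 8 = 1 - 18 ≡ 2; y = λ·(10 - 2) - 12 ≡ 15. → (2, 15)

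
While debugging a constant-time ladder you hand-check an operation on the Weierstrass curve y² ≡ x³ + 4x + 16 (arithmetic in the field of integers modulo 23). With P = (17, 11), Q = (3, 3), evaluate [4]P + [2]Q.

First 4P:
Repeated addition: build up to 4P.
2P: tangent at (17, 11): λ = (3·17² + 4)/(2·11) ≡ 20/22. 22⁻¹ ≡ 22 (mod 23), so λ ≡ 20·22 ≡ 3.
  x = λ² - 17 - 17 = 9 - 34 ≡ 21; y = λ·(17 - 21) - 11 ≡ 0. → (21, 0)
3P: (21, 0) + (17, 11). λ = (11 - 0)/(17 - 21) ≡ 11/19 mod 23. 19⁻¹ ≡ 17 (mod 23) since 19·17 = 323 ≡ 1, so λ ≡ 3.
  x = λ² - 21 - 17 = 9 - 38 ≡ 17; y = λ·(21 - 17) - 0 ≡ 12. → (17, 12)
4P: (17, 12) + (17, 11): same x and y₁ ≡ -y₂, so the sum is the point at infinity.
4P = the point at infinity.
Next 2Q:
Repeated addition: build up to 2Q.
2Q: tangent at (3, 3): λ = (3·3² + 4)/(2·3) ≡ 8/6. 6⁻¹ ≡ 4 (mod 23) since 6·4 = 24 ≡ 1, so λ ≡ 8·4 ≡ 9.
  x = λ² - 3 - 3 = 81 - 6 ≡ 6; y = λ·(3 - 6) - 3 ≡ 16. → (6, 16)
2Q = (6, 16).
Finally 4P + 2Q:
the point at infinity + (6, 16) = (6, 16) (identity).

(6, 16)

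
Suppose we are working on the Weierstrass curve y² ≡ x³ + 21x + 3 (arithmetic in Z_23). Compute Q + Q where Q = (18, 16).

(19, 4)

tangent at (18, 16): λ = (3·18² + 21)/(2·16) ≡ 4/9. 9⁻¹ ≡ 18 (mod 23), so λ ≡ 4·18 ≡ 3.
  x = λ² - 18 - 18 = 9 - 36 ≡ 19; y = λ·(18 - 19) - 16 ≡ 4. → (19, 4)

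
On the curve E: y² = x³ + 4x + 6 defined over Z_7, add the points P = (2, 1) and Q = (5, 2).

(2, 1) + (5, 2). λ = (2 - 1)/(5 - 2) ≡ 1/3 mod 7. 3⁻¹ ≡ 5 (mod 7) since 3·5 = 15 ≡ 1, so λ ≡ 5.
  x = λ² - 2 - 5 = 25 - 7 ≡ 4; y = λ·(2 - 4) - 1 ≡ 3. → (4, 3)

(4, 3)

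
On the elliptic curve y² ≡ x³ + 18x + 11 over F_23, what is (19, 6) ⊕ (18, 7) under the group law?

(19, 6) + (18, 7). λ = (7 - 6)/(18 - 19) ≡ 1/22 mod 23. 22⁻¹ ≡ 22 (mod 23) since 22·22 = 484 ≡ 1, so λ ≡ 22.
  x = λ² - 19 - 18 = 484 - 37 ≡ 10; y = λ·(19 - 10) - 6 ≡ 8. → (10, 8)

(10, 8)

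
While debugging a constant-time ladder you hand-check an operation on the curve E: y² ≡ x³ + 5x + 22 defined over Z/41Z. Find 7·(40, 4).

Write G = (40, 4).
Double-and-add on 7 = (111)₂. Start with G = (40, 4) for the leading 1-bit.
double: tangent at (40, 4): λ = (3·40² + 5)/(2·4) ≡ 8/8. 8⁻¹ ≡ 36 (mod 41), so λ ≡ 8·36 ≡ 1.
  x = λ² - 40 - 40 = 1 - 80 ≡ 3; y = λ·(40 - 3) - 4 ≡ 33. → (3, 33)
add G: (3, 33) + (40, 4). λ = (4 - 33)/(40 - 3) ≡ 12/37 mod 41. 37⁻¹ ≡ 10 (mod 41), so λ ≡ 38.
  x = λ² - 3 - 40 = 1444 - 43 ≡ 7; y = λ·(3 - 7) - 33 ≡ 20. → (7, 20)
double: tangent at (7, 20): λ = (3·7² + 5)/(2·20) ≡ 29/40. 40⁻¹ ≡ 40 (mod 41), so λ ≡ 29·40 ≡ 12.
  x = λ² - 7 - 7 = 144 - 14 ≡ 7; y = λ·(7 - 7) - 20 ≡ 21. → (7, 21)
add G: (7, 21) + (40, 4). λ = (4 - 21)/(40 - 7) ≡ 24/33 mod 41. 33⁻¹ ≡ 5 (mod 41) since 33·5 = 165 ≡ 1, so λ ≡ 38.
  x = λ² - 7 - 40 = 1444 - 47 ≡ 3; y = λ·(7 - 3) - 21 ≡ 8. → (3, 8)

(3, 8)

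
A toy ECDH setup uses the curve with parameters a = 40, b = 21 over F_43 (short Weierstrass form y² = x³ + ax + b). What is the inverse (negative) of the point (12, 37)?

-(12, 37) = (12, -37 mod 43) = (12, 6).

(12, 6)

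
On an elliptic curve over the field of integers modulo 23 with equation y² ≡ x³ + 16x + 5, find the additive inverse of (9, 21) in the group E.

-(9, 21) = (9, -21 mod 23) = (9, 2).

(9, 2)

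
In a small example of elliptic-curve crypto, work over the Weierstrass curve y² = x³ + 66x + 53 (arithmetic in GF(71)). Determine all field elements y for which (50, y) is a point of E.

x³ + 66x + 53 = 128353 ≡ 56 (mod 71).
56 is a non-residue mod 71; no y exists.

none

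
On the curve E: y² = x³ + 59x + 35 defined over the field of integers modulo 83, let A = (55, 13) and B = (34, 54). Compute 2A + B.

First 2A:
Repeated addition: build up to 2A.
2A: tangent at (55, 13): λ = (3·55² + 59)/(2·13) ≡ 4/26. 26⁻¹ ≡ 16 (mod 83), so λ ≡ 4·16 ≡ 64.
  x = λ² - 55 - 55 = 4096 - 110 ≡ 2; y = λ·(55 - 2) - 13 ≡ 59. → (2, 59)
2A = (2, 59).
Finally 2A + B:
(2, 59) + (34, 54). λ = (54 - 59)/(34 - 2) ≡ 78/32 mod 83. 32⁻¹ ≡ 13 (mod 83), so λ ≡ 18.
  x = λ² - 2 - 34 = 324 - 36 ≡ 39; y = λ·(2 - 39) - 59 ≡ 22. → (39, 22)

(39, 22)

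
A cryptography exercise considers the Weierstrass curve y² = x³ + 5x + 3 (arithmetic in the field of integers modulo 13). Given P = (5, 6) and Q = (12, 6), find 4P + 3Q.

(5, 6)

First 4P:
Repeated addition: build up to 4P.
2P: tangent at (5, 6): λ = (3·5² + 5)/(2·6) ≡ 2/12. 12⁻¹ ≡ 12 (mod 13), so λ ≡ 2·12 ≡ 11.
  x = λ² - 5 - 5 = 121 - 10 ≡ 7; y = λ·(5 - 7) - 6 ≡ 11. → (7, 11)
3P: (7, 11) + (5, 6). λ = (6 - 11)/(5 - 7) ≡ 8/11 mod 13. 11⁻¹ ≡ 6 (mod 13), so λ ≡ 9.
  x = λ² - 7 - 5 = 81 - 12 ≡ 4; y = λ·(7 - 4) - 11 ≡ 3. → (4, 3)
4P: (4, 3) + (5, 6). λ = (6 - 3)/(5 - 4) ≡ 3/1 mod 13. 1⁻¹ ≡ 1 (mod 13) since 1·1 = 1 ≡ 1, so λ ≡ 3.
  x = λ² - 4 - 5 = 9 - 9 ≡ 0; y = λ·(4 - 0) - 3 ≡ 9. → (0, 9)
4P = (0, 9).
Next 3Q:
Repeated addition: build up to 3Q.
2Q: tangent at (12, 6): λ = (3·12² + 5)/(2·6) ≡ 8/12. 12⁻¹ ≡ 12 (mod 13), so λ ≡ 8·12 ≡ 5.
  x = λ² - 12 - 12 = 25 - 24 ≡ 1; y = λ·(12 - 1) - 6 ≡ 10. → (1, 10)
3Q: (1, 10) + (12, 6). λ = (6 - 10)/(12 - 1) ≡ 9/11 mod 13. 11⁻¹ ≡ 6 (mod 13) since 11·6 = 66 ≡ 1, so λ ≡ 2.
  x = λ² - 1 - 12 = 4 - 13 ≡ 4; y = λ·(1 - 4) - 10 ≡ 10. → (4, 10)
3Q = (4, 10).
Finally 4P + 3Q:
(0, 9) + (4, 10). λ = (10 - 9)/(4 - 0) ≡ 1/4 mod 13. 4⁻¹ ≡ 10 (mod 13) since 4·10 = 40 ≡ 1, so λ ≡ 10.
  x = λ² - 0 - 4 = 100 - 4 ≡ 5; y = λ·(0 - 5) - 9 ≡ 6. → (5, 6)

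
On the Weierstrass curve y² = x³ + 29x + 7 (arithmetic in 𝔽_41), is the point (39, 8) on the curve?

y² = 8² ≡ 23; x³ + 29x + 7 = 60457 ≡ 23 (mod 41). 23 = 23.

yes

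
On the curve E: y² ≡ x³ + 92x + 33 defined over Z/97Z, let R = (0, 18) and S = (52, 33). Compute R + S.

(0, 18) + (52, 33). λ = (33 - 18)/(52 - 0) ≡ 15/52 mod 97. 52⁻¹ ≡ 28 (mod 97), so λ ≡ 32.
  x = λ² - 0 - 52 = 1024 - 52 ≡ 2; y = λ·(0 - 2) - 18 ≡ 15. → (2, 15)

(2, 15)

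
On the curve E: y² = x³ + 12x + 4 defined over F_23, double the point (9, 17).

tangent at (9, 17): λ = (3·9² + 12)/(2·17) ≡ 2/11. 11⁻¹ ≡ 21 (mod 23), so λ ≡ 2·21 ≡ 19.
  x = λ² - 9 - 9 = 361 - 18 ≡ 21; y = λ·(9 - 21) - 17 ≡ 8. → (21, 8)

(21, 8)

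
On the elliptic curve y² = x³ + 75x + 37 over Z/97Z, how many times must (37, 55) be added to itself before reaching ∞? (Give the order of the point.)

2P: tangent at (37, 55): λ = (3·37² + 75)/(2·55) ≡ 11/13. 13⁻¹ ≡ 15 (mod 97), so λ ≡ 11·15 ≡ 68.
  x = λ² - 37 - 37 = 4624 - 74 ≡ 88; y = λ·(37 - 88) - 55 ≡ 66. → (88, 66)
3P: (88, 66) + (37, 55). λ = (55 - 66)/(37 - 88) ≡ 86/46 mod 97. 46⁻¹ ≡ 19 (mod 97), so λ ≡ 82.
  x = λ² - 88 - 37 = 6724 - 125 ≡ 3; y = λ·(88 - 3) - 66 ≡ 17. → (3, 17)
4P: (3, 17) + (37, 55). λ = (55 - 17)/(37 - 3) ≡ 38/34 mod 97. 34⁻¹ ≡ 20 (mod 97), so λ ≡ 81.
  x = λ² - 3 - 37 = 6561 - 40 ≡ 22; y = λ·(3 - 22) - 17 ≡ 93. → (22, 93)
5P: (22, 93) + (37, 55). λ = (55 - 93)/(37 - 22) ≡ 59/15 mod 97. 15⁻¹ ≡ 13 (mod 97), so λ ≡ 88.
  x = λ² - 22 - 37 = 7744 - 59 ≡ 22; y = λ·(22 - 22) - 93 ≡ 4. → (22, 4)
6P: (22, 4) + (37, 55). λ = (55 - 4)/(37 - 22) ≡ 51/15 mod 97. 15⁻¹ ≡ 13 (mod 97) since 15·13 = 195 ≡ 1, so λ ≡ 81.
  x = λ² - 22 - 37 = 6561 - 59 ≡ 3; y = λ·(22 - 3) - 4 ≡ 80. → (3, 80)
7P: (3, 80) + (37, 55). λ = (55 - 80)/(37 - 3) ≡ 72/34 mod 97. 34⁻¹ ≡ 20 (mod 97) since 34·20 = 680 ≡ 1, so λ ≡ 82.
  x = λ² - 3 - 37 = 6724 - 40 ≡ 88; y = λ·(3 - 88) - 80 ≡ 31. → (88, 31)
8P: (88, 31) + (37, 55). λ = (55 - 31)/(37 - 88) ≡ 24/46 mod 97. 46⁻¹ ≡ 19 (mod 97) since 46·19 = 874 ≡ 1, so λ ≡ 68.
  x = λ² - 88 - 37 = 4624 - 125 ≡ 37; y = λ·(88 - 37) - 31 ≡ 42. → (37, 42)
9P: (37, 42) + (37, 55): same x and y₁ ≡ -y₂, so the sum is ∞.
9P = ∞, so the order is 9.

9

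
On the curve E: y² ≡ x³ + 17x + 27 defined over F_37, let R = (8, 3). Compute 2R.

tangent at (8, 3): λ = (3·8² + 17)/(2·3) ≡ 24/6. 6⁻¹ ≡ 31 (mod 37), so λ ≡ 24·31 ≡ 4.
  x = λ² - 8 - 8 = 16 - 16 ≡ 0; y = λ·(8 - 0) - 3 ≡ 29. → (0, 29)

(0, 29)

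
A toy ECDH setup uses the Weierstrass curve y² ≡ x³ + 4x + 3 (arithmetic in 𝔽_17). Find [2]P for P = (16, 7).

tangent at (16, 7): λ = (3·16² + 4)/(2·7) ≡ 7/14. 14⁻¹ ≡ 11 (mod 17) since 14·11 = 154 ≡ 1, so λ ≡ 7·11 ≡ 9.
  x = λ² - 16 - 16 = 81 - 32 ≡ 15; y = λ·(16 - 15) - 7 ≡ 2. → (15, 2)

(15, 2)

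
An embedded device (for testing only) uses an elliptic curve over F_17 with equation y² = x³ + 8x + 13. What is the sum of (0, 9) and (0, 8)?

O

The two points share x = 0 and their y-coordinates satisfy 9 + 8 ≡ 0 (mod 17), so they are inverses. Their sum is O.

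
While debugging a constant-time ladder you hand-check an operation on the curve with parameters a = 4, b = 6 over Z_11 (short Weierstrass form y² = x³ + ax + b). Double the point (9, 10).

tangent at (9, 10): λ = (3·9² + 4)/(2·10) ≡ 5/9. 9⁻¹ ≡ 5 (mod 11), so λ ≡ 5·5 ≡ 3.
  x = λ² - 9 - 9 = 9 - 18 ≡ 2; y = λ·(9 - 2) - 10 ≡ 0. → (2, 0)

(2, 0)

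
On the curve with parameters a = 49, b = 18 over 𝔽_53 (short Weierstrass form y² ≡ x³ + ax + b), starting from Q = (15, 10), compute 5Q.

(13, 19)

Double-and-add on 5 = (101)₂. Start with Q = (15, 10) for the leading 1-bit.
double: tangent at (15, 10): λ = (3·15² + 49)/(2·10) ≡ 35/20. 20⁻¹ ≡ 8 (mod 53), so λ ≡ 35·8 ≡ 15.
  x = λ² - 15 - 15 = 225 - 30 ≡ 36; y = λ·(15 - 36) - 10 ≡ 46. → (36, 46)
double: tangent at (36, 46): λ = (3·36² + 49)/(2·46) ≡ 15/39. 39⁻¹ ≡ 34 (mod 53), so λ ≡ 15·34 ≡ 33.
  x = λ² - 36 - 36 = 1089 - 72 ≡ 10; y = λ·(36 - 10) - 46 ≡ 17. → (10, 17)
add Q: (10, 17) + (15, 10). λ = (10 - 17)/(15 - 10) ≡ 46/5 mod 53. 5⁻¹ ≡ 32 (mod 53), so λ ≡ 41.
  x = λ² - 10 - 15 = 1681 - 25 ≡ 13; y = λ·(10 - 13) - 17 ≡ 19. → (13, 19)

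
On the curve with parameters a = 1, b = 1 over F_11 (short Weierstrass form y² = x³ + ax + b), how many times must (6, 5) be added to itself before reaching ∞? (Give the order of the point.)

7

2P: tangent at (6, 5): λ = (3·6² + 1)/(2·5) ≡ 10/10. 10⁻¹ ≡ 10 (mod 11) since 10·10 = 100 ≡ 1, so λ ≡ 10·10 ≡ 1.
  x = λ² - 6 - 6 = 1 - 12 ≡ 0; y = λ·(6 - 0) - 5 ≡ 1. → (0, 1)
3P: (0, 1) + (6, 5). λ = (5 - 1)/(6 - 0) ≡ 4/6 mod 11. 6⁻¹ ≡ 2 (mod 11) since 6·2 = 12 ≡ 1, so λ ≡ 8.
  x = λ² - 0 - 6 = 64 - 6 ≡ 3; y = λ·(0 - 3) - 1 ≡ 8. → (3, 8)
4P: (3, 8) + (6, 5). λ = (5 - 8)/(6 - 3) ≡ 8/3 mod 11. 3⁻¹ ≡ 4 (mod 11) since 3·4 = 12 ≡ 1, so λ ≡ 10.
  x = λ² - 3 - 6 = 100 - 9 ≡ 3; y = λ·(3 - 3) - 8 ≡ 3. → (3, 3)
5P: (3, 3) + (6, 5). λ = (5 - 3)/(6 - 3) ≡ 2/3 mod 11. 3⁻¹ ≡ 4 (mod 11), so λ ≡ 8.
  x = λ² - 3 - 6 = 64 - 9 ≡ 0; y = λ·(3 - 0) - 3 ≡ 10. → (0, 10)
6P: (0, 10) + (6, 5). λ = (5 - 10)/(6 - 0) ≡ 6/6 mod 11. 6⁻¹ ≡ 2 (mod 11) since 6·2 = 12 ≡ 1, so λ ≡ 1.
  x = λ² - 0 - 6 = 1 - 6 ≡ 6; y = λ·(0 - 6) - 10 ≡ 6. → (6, 6)
7P: (6, 6) + (6, 5): same x and y₁ ≡ -y₂, so the sum is ∞.
7P = ∞, so the order is 7.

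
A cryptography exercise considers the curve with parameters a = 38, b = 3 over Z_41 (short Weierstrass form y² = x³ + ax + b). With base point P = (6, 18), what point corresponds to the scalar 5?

Repeated addition: build up to 5P.
2P: tangent at (6, 18): λ = (3·6² + 38)/(2·18) ≡ 23/36. 36⁻¹ ≡ 8 (mod 41), so λ ≡ 23·8 ≡ 20.
  x = λ² - 6 - 6 = 400 - 12 ≡ 19; y = λ·(6 - 19) - 18 ≡ 9. → (19, 9)
3P: (19, 9) + (6, 18). λ = (18 - 9)/(6 - 19) ≡ 9/28 mod 41. 28⁻¹ ≡ 22 (mod 41), so λ ≡ 34.
  x = λ² - 19 - 6 = 1156 - 25 ≡ 24; y = λ·(19 - 24) - 9 ≡ 26. → (24, 26)
4P: (24, 26) + (6, 18). λ = (18 - 26)/(6 - 24) ≡ 33/23 mod 41. 23⁻¹ ≡ 25 (mod 41), so λ ≡ 5.
  x = λ² - 24 - 6 = 25 - 30 ≡ 36; y = λ·(24 - 36) - 26 ≡ 37. → (36, 37)
5P: (36, 37) + (6, 18). λ = (18 - 37)/(6 - 36) ≡ 22/11 mod 41. 11⁻¹ ≡ 15 (mod 41), so λ ≡ 2.
  x = λ² - 36 - 6 = 4 - 42 ≡ 3; y = λ·(36 - 3) - 37 ≡ 29. → (3, 29)

(3, 29)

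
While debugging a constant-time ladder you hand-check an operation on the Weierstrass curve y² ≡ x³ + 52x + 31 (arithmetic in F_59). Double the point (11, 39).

(46, 7)

tangent at (11, 39): λ = (3·11² + 52)/(2·39) ≡ 2/19. 19⁻¹ ≡ 28 (mod 59), so λ ≡ 2·28 ≡ 56.
  x = λ² - 11 - 11 = 3136 - 22 ≡ 46; y = λ·(11 - 46) - 39 ≡ 7. → (46, 7)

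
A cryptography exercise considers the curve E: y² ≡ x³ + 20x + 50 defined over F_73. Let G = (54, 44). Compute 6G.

Double-and-add on 6 = (110)₂. Start with G = (54, 44) for the leading 1-bit.
double: tangent at (54, 44): λ = (3·54² + 20)/(2·44) ≡ 8/15. 15⁻¹ ≡ 39 (mod 73), so λ ≡ 8·39 ≡ 20.
  x = λ² - 54 - 54 = 400 - 108 ≡ 0; y = λ·(54 - 0) - 44 ≡ 14. → (0, 14)
add G: (0, 14) + (54, 44). λ = (44 - 14)/(54 - 0) ≡ 30/54 mod 73. 54⁻¹ ≡ 23 (mod 73), so λ ≡ 33.
  x = λ² - 0 - 54 = 1089 - 54 ≡ 13; y = λ·(0 - 13) - 14 ≡ 68. → (13, 68)
double: tangent at (13, 68): λ = (3·13² + 20)/(2·68) ≡ 16/63. 63⁻¹ ≡ 51 (mod 73) since 63·51 = 3213 ≡ 1, so λ ≡ 16·51 ≡ 13.
  x = λ² - 13 - 13 = 169 - 26 ≡ 70; y = λ·(13 - 70) - 68 ≡ 67. → (70, 67)

(70, 67)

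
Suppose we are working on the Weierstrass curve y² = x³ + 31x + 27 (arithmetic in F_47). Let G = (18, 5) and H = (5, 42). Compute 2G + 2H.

(13, 29)

First 2G:
Repeated addition: build up to 2G.
2G: tangent at (18, 5): λ = (3·18² + 31)/(2·5) ≡ 16/10. 10⁻¹ ≡ 33 (mod 47) since 10·33 = 330 ≡ 1, so λ ≡ 16·33 ≡ 11.
  x = λ² - 18 - 18 = 121 - 36 ≡ 38; y = λ·(18 - 38) - 5 ≡ 10. → (38, 10)
2G = (38, 10).
Next 2H:
Repeated addition: build up to 2H.
2H: tangent at (5, 42): λ = (3·5² + 31)/(2·42) ≡ 12/37. 37⁻¹ ≡ 14 (mod 47) since 37·14 = 518 ≡ 1, so λ ≡ 12·14 ≡ 27.
  x = λ² - 5 - 5 = 729 - 10 ≡ 14; y = λ·(5 - 14) - 42 ≡ 44. → (14, 44)
2H = (14, 44).
Finally 2G + 2H:
(38, 10) + (14, 44). λ = (44 - 10)/(14 - 38) ≡ 34/23 mod 47. 23⁻¹ ≡ 45 (mod 47) since 23·45 = 1035 ≡ 1, so λ ≡ 26.
  x = λ² - 38 - 14 = 676 - 52 ≡ 13; y = λ·(38 - 13) - 10 ≡ 29. → (13, 29)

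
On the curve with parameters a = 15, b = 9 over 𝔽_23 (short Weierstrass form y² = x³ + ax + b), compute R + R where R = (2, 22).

(0, 20)

tangent at (2, 22): λ = (3·2² + 15)/(2·22) ≡ 4/21. 21⁻¹ ≡ 11 (mod 23), so λ ≡ 4·11 ≡ 21.
  x = λ² - 2 - 2 = 441 - 4 ≡ 0; y = λ·(2 - 0) - 22 ≡ 20. → (0, 20)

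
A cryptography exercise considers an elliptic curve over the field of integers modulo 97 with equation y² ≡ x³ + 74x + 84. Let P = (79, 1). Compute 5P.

Double-and-add on 5 = (101)₂. Start with P = (79, 1) for the leading 1-bit.
double: tangent at (79, 1): λ = (3·79² + 74)/(2·1) ≡ 76/2. 2⁻¹ ≡ 49 (mod 97), so λ ≡ 76·49 ≡ 38.
  x = λ² - 79 - 79 = 1444 - 158 ≡ 25; y = λ·(79 - 25) - 1 ≡ 14. → (25, 14)
double: tangent at (25, 14): λ = (3·25² + 74)/(2·14) ≡ 9/28. 28⁻¹ ≡ 52 (mod 97), so λ ≡ 9·52 ≡ 80.
  x = λ² - 25 - 25 = 6400 - 50 ≡ 45; y = λ·(25 - 45) - 14 ≡ 35. → (45, 35)
add P: (45, 35) + (79, 1). λ = (1 - 35)/(79 - 45) ≡ 63/34 mod 97. 34⁻¹ ≡ 20 (mod 97), so λ ≡ 96.
  x = λ² - 45 - 79 = 9216 - 124 ≡ 71; y = λ·(45 - 71) - 35 ≡ 88. → (71, 88)

(71, 88)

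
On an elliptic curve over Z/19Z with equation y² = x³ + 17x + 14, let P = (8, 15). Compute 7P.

(7, 1)

Double-and-add on 7 = (111)₂. Start with P = (8, 15) for the leading 1-bit.
double: tangent at (8, 15): λ = (3·8² + 17)/(2·15) ≡ 0/11. 11⁻¹ ≡ 7 (mod 19) since 11·7 = 77 ≡ 1, so λ ≡ 0·7 ≡ 0.
  x = λ² - 8 - 8 = 0 - 16 ≡ 3; y = λ·(8 - 3) - 15 ≡ 4. → (3, 4)
add P: (3, 4) + (8, 15). λ = (15 - 4)/(8 - 3) ≡ 11/5 mod 19. 5⁻¹ ≡ 4 (mod 19) since 5·4 = 20 ≡ 1, so λ ≡ 6.
  x = λ² - 3 - 8 = 36 - 11 ≡ 6; y = λ·(3 - 6) - 4 ≡ 16. → (6, 16)
double: tangent at (6, 16): λ = (3·6² + 17)/(2·16) ≡ 11/13. 13⁻¹ ≡ 3 (mod 19) since 13·3 = 39 ≡ 1, so λ ≡ 11·3 ≡ 14.
  x = λ² - 6 - 6 = 196 - 12 ≡ 13; y = λ·(6 - 13) - 16 ≡ 0. → (13, 0)
add P: (13, 0) + (8, 15). λ = (15 - 0)/(8 - 13) ≡ 15/14 mod 19. 14⁻¹ ≡ 15 (mod 19), so λ ≡ 16.
  x = λ² - 13 - 8 = 256 - 21 ≡ 7; y = λ·(13 - 7) - 0 ≡ 1. → (7, 1)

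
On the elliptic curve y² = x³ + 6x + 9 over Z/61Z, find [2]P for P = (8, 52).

tangent at (8, 52): λ = (3·8² + 6)/(2·52) ≡ 15/43. 43⁻¹ ≡ 44 (mod 61), so λ ≡ 15·44 ≡ 50.
  x = λ² - 8 - 8 = 2500 - 16 ≡ 44; y = λ·(8 - 44) - 52 ≡ 39. → (44, 39)

(44, 39)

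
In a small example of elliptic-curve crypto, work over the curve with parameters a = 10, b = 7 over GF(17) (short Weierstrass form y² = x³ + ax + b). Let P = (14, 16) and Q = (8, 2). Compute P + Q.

(8, 15)

(14, 16) + (8, 2). λ = (2 - 16)/(8 - 14) ≡ 3/11 mod 17. 11⁻¹ ≡ 14 (mod 17) since 11·14 = 154 ≡ 1, so λ ≡ 8.
  x = λ² - 14 - 8 = 64 - 22 ≡ 8; y = λ·(14 - 8) - 16 ≡ 15. → (8, 15)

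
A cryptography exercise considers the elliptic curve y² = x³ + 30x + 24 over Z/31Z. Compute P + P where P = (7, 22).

tangent at (7, 22): λ = (3·7² + 30)/(2·22) ≡ 22/13. 13⁻¹ ≡ 12 (mod 31) since 13·12 = 156 ≡ 1, so λ ≡ 22·12 ≡ 16.
  x = λ² - 7 - 7 = 256 - 14 ≡ 25; y = λ·(7 - 25) - 22 ≡ 0. → (25, 0)

(25, 0)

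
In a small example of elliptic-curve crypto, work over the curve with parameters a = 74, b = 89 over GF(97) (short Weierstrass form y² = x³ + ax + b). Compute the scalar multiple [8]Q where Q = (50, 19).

(54, 74)

Double-and-add on 8 = (1000)₂. Start with Q = (50, 19) for the leading 1-bit.
double: tangent at (50, 19): λ = (3·50² + 74)/(2·19) ≡ 8/38. 38⁻¹ ≡ 23 (mod 97) since 38·23 = 874 ≡ 1, so λ ≡ 8·23 ≡ 87.
  x = λ² - 50 - 50 = 7569 - 100 ≡ 0; y = λ·(50 - 0) - 19 ≡ 63. → (0, 63)
double: tangent at (0, 63): λ = (3·0² + 74)/(2·63) ≡ 74/29. 29⁻¹ ≡ 87 (mod 97), so λ ≡ 74·87 ≡ 36.
  x = λ² - 0 - 0 = 1296 - 0 ≡ 35; y = λ·(0 - 35) - 63 ≡ 35. → (35, 35)
double: tangent at (35, 35): λ = (3·35² + 74)/(2·35) ≡ 63/70. 70⁻¹ ≡ 79 (mod 97), so λ ≡ 63·79 ≡ 30.
  x = λ² - 35 - 35 = 900 - 70 ≡ 54; y = λ·(35 - 54) - 35 ≡ 74. → (54, 74)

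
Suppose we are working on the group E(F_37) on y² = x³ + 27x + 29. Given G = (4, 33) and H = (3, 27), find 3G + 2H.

(25, 7)

First 3G:
Repeated addition: build up to 3G.
2G: tangent at (4, 33): λ = (3·4² + 27)/(2·33) ≡ 1/29. 29⁻¹ ≡ 23 (mod 37), so λ ≡ 1·23 ≡ 23.
  x = λ² - 4 - 4 = 529 - 8 ≡ 3; y = λ·(4 - 3) - 33 ≡ 27. → (3, 27)
3G: (3, 27) + (4, 33). λ = (33 - 27)/(4 - 3) ≡ 6/1 mod 37. 1⁻¹ ≡ 1 (mod 37), so λ ≡ 6.
  x = λ² - 3 - 4 = 36 - 7 ≡ 29; y = λ·(3 - 29) - 27 ≡ 2. → (29, 2)
3G = (29, 2).
Next 2H:
Repeated addition: build up to 2H.
2H: tangent at (3, 27): λ = (3·3² + 27)/(2·27) ≡ 17/17. 17⁻¹ ≡ 24 (mod 37), so λ ≡ 17·24 ≡ 1.
  x = λ² - 3 - 3 = 1 - 6 ≡ 32; y = λ·(3 - 32) - 27 ≡ 18. → (32, 18)
2H = (32, 18).
Finally 3G + 2H:
(29, 2) + (32, 18). λ = (18 - 2)/(32 - 29) ≡ 16/3 mod 37. 3⁻¹ ≡ 25 (mod 37), so λ ≡ 30.
  x = λ² - 29 - 32 = 900 - 61 ≡ 25; y = λ·(29 - 25) - 2 ≡ 7. → (25, 7)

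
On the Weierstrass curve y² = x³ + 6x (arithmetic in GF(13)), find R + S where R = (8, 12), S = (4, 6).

(8, 12) + (4, 6). λ = (6 - 12)/(4 - 8) ≡ 7/9 mod 13. 9⁻¹ ≡ 3 (mod 13), so λ ≡ 8.
  x = λ² - 8 - 4 = 64 - 12 ≡ 0; y = λ·(8 - 0) - 12 ≡ 0. → (0, 0)

(0, 0)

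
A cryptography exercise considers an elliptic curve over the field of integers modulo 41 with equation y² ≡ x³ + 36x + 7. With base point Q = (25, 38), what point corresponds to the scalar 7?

(5, 36)

Double-and-add on 7 = (111)₂. Start with Q = (25, 38) for the leading 1-bit.
double: tangent at (25, 38): λ = (3·25² + 36)/(2·38) ≡ 25/35. 35⁻¹ ≡ 34 (mod 41), so λ ≡ 25·34 ≡ 30.
  x = λ² - 25 - 25 = 900 - 50 ≡ 30; y = λ·(25 - 30) - 38 ≡ 17. → (30, 17)
add Q: (30, 17) + (25, 38). λ = (38 - 17)/(25 - 30) ≡ 21/36 mod 41. 36⁻¹ ≡ 8 (mod 41), so λ ≡ 4.
  x = λ² - 30 - 25 = 16 - 55 ≡ 2; y = λ·(30 - 2) - 17 ≡ 13. → (2, 13)
double: tangent at (2, 13): λ = (3·2² + 36)/(2·13) ≡ 7/26. 26⁻¹ ≡ 30 (mod 41), so λ ≡ 7·30 ≡ 5.
  x = λ² - 2 - 2 = 25 - 4 ≡ 21; y = λ·(2 - 21) - 13 ≡ 15. → (21, 15)
add Q: (21, 15) + (25, 38). λ = (38 - 15)/(25 - 21) ≡ 23/4 mod 41. 4⁻¹ ≡ 31 (mod 41), so λ ≡ 16.
  x = λ² - 21 - 25 = 256 - 46 ≡ 5; y = λ·(21 - 5) - 15 ≡ 36. → (5, 36)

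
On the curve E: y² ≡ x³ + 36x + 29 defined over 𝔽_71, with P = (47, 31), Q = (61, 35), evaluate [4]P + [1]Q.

First 4P:
Double-and-add on 4 = (100)₂. Start with P = (47, 31) for the leading 1-bit.
double: tangent at (47, 31): λ = (3·47² + 36)/(2·31) ≡ 60/62. 62⁻¹ ≡ 63 (mod 71) since 62·63 = 3906 ≡ 1, so λ ≡ 60·63 ≡ 17.
  x = λ² - 47 - 47 = 289 - 94 ≡ 53; y = λ·(47 - 53) - 31 ≡ 9. → (53, 9)
double: tangent at (53, 9): λ = (3·53² + 36)/(2·9) ≡ 14/18. 18⁻¹ ≡ 4 (mod 71), so λ ≡ 14·4 ≡ 56.
  x = λ² - 53 - 53 = 3136 - 106 ≡ 48; y = λ·(53 - 48) - 9 ≡ 58. → (48, 58)
4P = (48, 58).
Finally 4P + Q:
(48, 58) + (61, 35). λ = (35 - 58)/(61 - 48) ≡ 48/13 mod 71. 13⁻¹ ≡ 11 (mod 71), so λ ≡ 31.
  x = λ² - 48 - 61 = 961 - 109 ≡ 0; y = λ·(48 - 0) - 58 ≡ 10. → (0, 10)

(0, 10)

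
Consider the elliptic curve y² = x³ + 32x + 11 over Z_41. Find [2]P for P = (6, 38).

tangent at (6, 38): λ = (3·6² + 32)/(2·38) ≡ 17/35. 35⁻¹ ≡ 34 (mod 41), so λ ≡ 17·34 ≡ 4.
  x = λ² - 6 - 6 = 16 - 12 ≡ 4; y = λ·(6 - 4) - 38 ≡ 11. → (4, 11)

(4, 11)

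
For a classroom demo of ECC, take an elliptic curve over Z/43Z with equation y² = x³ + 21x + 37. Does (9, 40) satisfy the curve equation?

yes

y² = 40² ≡ 9; x³ + 21x + 37 = 955 ≡ 9 (mod 43). 9 = 9.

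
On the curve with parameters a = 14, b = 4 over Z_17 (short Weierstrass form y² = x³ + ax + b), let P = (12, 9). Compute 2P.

(9, 3)

tangent at (12, 9): λ = (3·12² + 14)/(2·9) ≡ 4/1. 1⁻¹ ≡ 1 (mod 17), so λ ≡ 4·1 ≡ 4.
  x = λ² - 12 - 12 = 16 - 24 ≡ 9; y = λ·(12 - 9) - 9 ≡ 3. → (9, 3)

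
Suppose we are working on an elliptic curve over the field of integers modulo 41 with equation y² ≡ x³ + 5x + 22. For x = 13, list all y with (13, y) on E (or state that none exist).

x³ + 5x + 22 = 2284 ≡ 29 (mod 41).
29 is a non-residue mod 41; no y exists.

none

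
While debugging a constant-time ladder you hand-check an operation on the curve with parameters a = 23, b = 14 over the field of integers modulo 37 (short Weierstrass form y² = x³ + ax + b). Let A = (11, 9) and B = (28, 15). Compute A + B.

(11, 9) + (28, 15). λ = (15 - 9)/(28 - 11) ≡ 6/17 mod 37. 17⁻¹ ≡ 24 (mod 37), so λ ≡ 33.
  x = λ² - 11 - 28 = 1089 - 39 ≡ 14; y = λ·(11 - 14) - 9 ≡ 3. → (14, 3)

(14, 3)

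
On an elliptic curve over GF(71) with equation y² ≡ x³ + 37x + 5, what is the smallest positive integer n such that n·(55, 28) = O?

5

2P: tangent at (55, 28): λ = (3·55² + 37)/(2·28) ≡ 24/56. 56⁻¹ ≡ 52 (mod 71) since 56·52 = 2912 ≡ 1, so λ ≡ 24·52 ≡ 41.
  x = λ² - 55 - 55 = 1681 - 110 ≡ 9; y = λ·(55 - 9) - 28 ≡ 12. → (9, 12)
3P: (9, 12) + (55, 28). λ = (28 - 12)/(55 - 9) ≡ 16/46 mod 71. 46⁻¹ ≡ 17 (mod 71), so λ ≡ 59.
  x = λ² - 9 - 55 = 3481 - 64 ≡ 9; y = λ·(9 - 9) - 12 ≡ 59. → (9, 59)
4P: (9, 59) + (55, 28). λ = (28 - 59)/(55 - 9) ≡ 40/46 mod 71. 46⁻¹ ≡ 17 (mod 71) since 46·17 = 782 ≡ 1, so λ ≡ 41.
  x = λ² - 9 - 55 = 1681 - 64 ≡ 55; y = λ·(9 - 55) - 59 ≡ 43. → (55, 43)
5P: (55, 43) + (55, 28): same x and y₁ ≡ -y₂, so the sum is O.
5P = O, so the order is 5.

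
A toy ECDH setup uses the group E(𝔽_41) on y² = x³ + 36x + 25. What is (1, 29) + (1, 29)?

(0, 36)

tangent at (1, 29): λ = (3·1² + 36)/(2·29) ≡ 39/17. 17⁻¹ ≡ 29 (mod 41), so λ ≡ 39·29 ≡ 24.
  x = λ² - 1 - 1 = 576 - 2 ≡ 0; y = λ·(1 - 0) - 29 ≡ 36. → (0, 36)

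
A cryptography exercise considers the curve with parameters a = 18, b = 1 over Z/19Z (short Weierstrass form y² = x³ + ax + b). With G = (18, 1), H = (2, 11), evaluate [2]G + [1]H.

First 2G:
Repeated addition: build up to 2G.
2G: tangent at (18, 1): λ = (3·18² + 18)/(2·1) ≡ 2/2. 2⁻¹ ≡ 10 (mod 19), so λ ≡ 2·10 ≡ 1.
  x = λ² - 18 - 18 = 1 - 36 ≡ 3; y = λ·(18 - 3) - 1 ≡ 14. → (3, 14)
2G = (3, 14).
Finally 2G + H:
(3, 14) + (2, 11). λ = (11 - 14)/(2 - 3) ≡ 16/18 mod 19. 18⁻¹ ≡ 18 (mod 19) since 18·18 = 324 ≡ 1, so λ ≡ 3.
  x = λ² - 3 - 2 = 9 - 5 ≡ 4; y = λ·(3 - 4) - 14 ≡ 2. → (4, 2)

(4, 2)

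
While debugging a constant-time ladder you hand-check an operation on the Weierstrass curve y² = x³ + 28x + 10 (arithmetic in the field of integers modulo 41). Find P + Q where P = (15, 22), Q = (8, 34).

(15, 22) + (8, 34). λ = (34 - 22)/(8 - 15) ≡ 12/34 mod 41. 34⁻¹ ≡ 35 (mod 41), so λ ≡ 10.
  x = λ² - 15 - 8 = 100 - 23 ≡ 36; y = λ·(15 - 36) - 22 ≡ 14. → (36, 14)

(36, 14)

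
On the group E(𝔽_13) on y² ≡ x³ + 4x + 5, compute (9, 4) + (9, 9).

O

The two points share x = 9 and their y-coordinates satisfy 4 + 9 ≡ 0 (mod 13), so they are inverses. Their sum is O.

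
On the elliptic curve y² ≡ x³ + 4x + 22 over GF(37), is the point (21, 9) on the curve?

y² = 9² ≡ 7; x³ + 4x + 22 = 9367 ≡ 6 (mod 37). 7 ≠ 6.

no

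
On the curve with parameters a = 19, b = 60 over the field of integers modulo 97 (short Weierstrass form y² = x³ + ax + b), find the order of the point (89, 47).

2P: tangent at (89, 47): λ = (3·89² + 19)/(2·47) ≡ 17/94. 94⁻¹ ≡ 32 (mod 97), so λ ≡ 17·32 ≡ 59.
  x = λ² - 89 - 89 = 3481 - 178 ≡ 5; y = λ·(89 - 5) - 47 ≡ 59. → (5, 59)
3P: (5, 59) + (89, 47). λ = (47 - 59)/(89 - 5) ≡ 85/84 mod 97. 84⁻¹ ≡ 82 (mod 97), so λ ≡ 83.
  x = λ² - 5 - 89 = 6889 - 94 ≡ 5; y = λ·(5 - 5) - 59 ≡ 38. → (5, 38)
4P: (5, 38) + (89, 47). λ = (47 - 38)/(89 - 5) ≡ 9/84 mod 97. 84⁻¹ ≡ 82 (mod 97), so λ ≡ 59.
  x = λ² - 5 - 89 = 3481 - 94 ≡ 89; y = λ·(5 - 89) - 38 ≡ 50. → (89, 50)
5P: (89, 50) + (89, 47): same x and y₁ ≡ -y₂, so the sum is O.
5P = O, so the order is 5.

5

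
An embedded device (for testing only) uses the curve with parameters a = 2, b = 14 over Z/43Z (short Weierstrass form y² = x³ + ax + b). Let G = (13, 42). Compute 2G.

(40, 14)

tangent at (13, 42): λ = (3·13² + 2)/(2·42) ≡ 36/41. 41⁻¹ ≡ 21 (mod 43), so λ ≡ 36·21 ≡ 25.
  x = λ² - 13 - 13 = 625 - 26 ≡ 40; y = λ·(13 - 40) - 42 ≡ 14. → (40, 14)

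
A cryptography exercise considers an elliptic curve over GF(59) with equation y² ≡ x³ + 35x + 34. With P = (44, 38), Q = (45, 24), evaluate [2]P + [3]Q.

First 2P:
Repeated addition: build up to 2P.
2P: tangent at (44, 38): λ = (3·44² + 35)/(2·38) ≡ 2/17. 17⁻¹ ≡ 7 (mod 59) since 17·7 = 119 ≡ 1, so λ ≡ 2·7 ≡ 14.
  x = λ² - 44 - 44 = 196 - 88 ≡ 49; y = λ·(44 - 49) - 38 ≡ 10. → (49, 10)
2P = (49, 10).
Next 3Q:
Repeated addition: build up to 3Q.
2Q: tangent at (45, 24): λ = (3·45² + 35)/(2·24) ≡ 33/48. 48⁻¹ ≡ 16 (mod 59), so λ ≡ 33·16 ≡ 56.
  x = λ² - 45 - 45 = 3136 - 90 ≡ 37; y = λ·(45 - 37) - 24 ≡ 11. → (37, 11)
3Q: (37, 11) + (45, 24). λ = (24 - 11)/(45 - 37) ≡ 13/8 mod 59. 8⁻¹ ≡ 37 (mod 59) since 8·37 = 296 ≡ 1, so λ ≡ 9.
  x = λ² - 37 - 45 = 81 - 82 ≡ 58; y = λ·(37 - 58) - 11 ≡ 36. → (58, 36)
3Q = (58, 36).
Finally 2P + 3Q:
(49, 10) + (58, 36). λ = (36 - 10)/(58 - 49) ≡ 26/9 mod 59. 9⁻¹ ≡ 46 (mod 59), so λ ≡ 16.
  x = λ² - 49 - 58 = 256 - 107 ≡ 31; y = λ·(49 - 31) - 10 ≡ 42. → (31, 42)

(31, 42)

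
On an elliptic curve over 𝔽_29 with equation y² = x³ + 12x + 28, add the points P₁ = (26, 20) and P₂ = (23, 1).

(4, 13)

(26, 20) + (23, 1). λ = (1 - 20)/(23 - 26) ≡ 10/26 mod 29. 26⁻¹ ≡ 19 (mod 29), so λ ≡ 16.
  x = λ² - 26 - 23 = 256 - 49 ≡ 4; y = λ·(26 - 4) - 20 ≡ 13. → (4, 13)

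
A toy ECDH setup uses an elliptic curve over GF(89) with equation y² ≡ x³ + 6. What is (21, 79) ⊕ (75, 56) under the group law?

(78, 59)

(21, 79) + (75, 56). λ = (56 - 79)/(75 - 21) ≡ 66/54 mod 89. 54⁻¹ ≡ 61 (mod 89), so λ ≡ 21.
  x = λ² - 21 - 75 = 441 - 96 ≡ 78; y = λ·(21 - 78) - 79 ≡ 59. → (78, 59)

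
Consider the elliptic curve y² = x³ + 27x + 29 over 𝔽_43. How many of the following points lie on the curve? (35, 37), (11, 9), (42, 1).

1

(35, 37): 37² ≡ 36, rhs ≡ 32 → off.
(11, 9): 9² ≡ 38, rhs ≡ 23 → off.
(42, 1): 1² ≡ 1, rhs ≡ 1 → on.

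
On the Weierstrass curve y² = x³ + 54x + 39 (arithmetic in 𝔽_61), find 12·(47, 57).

Write Q = (47, 57).
Double-and-add on 12 = (1100)₂. Start with Q = (47, 57) for the leading 1-bit.
double: tangent at (47, 57): λ = (3·47² + 54)/(2·57) ≡ 32/53. 53⁻¹ ≡ 38 (mod 61), so λ ≡ 32·38 ≡ 57.
  x = λ² - 47 - 47 = 3249 - 94 ≡ 44; y = λ·(47 - 44) - 57 ≡ 53. → (44, 53)
add Q: (44, 53) + (47, 57). λ = (57 - 53)/(47 - 44) ≡ 4/3 mod 61. 3⁻¹ ≡ 41 (mod 61), so λ ≡ 42.
  x = λ² - 44 - 47 = 1764 - 91 ≡ 26; y = λ·(44 - 26) - 53 ≡ 32. → (26, 32)
double: tangent at (26, 32): λ = (3·26² + 54)/(2·32) ≡ 8/3. 3⁻¹ ≡ 41 (mod 61), so λ ≡ 8·41 ≡ 23.
  x = λ² - 26 - 26 = 529 - 52 ≡ 50; y = λ·(26 - 50) - 32 ≡ 26. → (50, 26)
double: tangent at (50, 26): λ = (3·50² + 54)/(2·26) ≡ 51/52. 52⁻¹ ≡ 27 (mod 61), so λ ≡ 51·27 ≡ 35.
  x = λ² - 50 - 50 = 1225 - 100 ≡ 27; y = λ·(50 - 27) - 26 ≡ 47. → (27, 47)

(27, 47)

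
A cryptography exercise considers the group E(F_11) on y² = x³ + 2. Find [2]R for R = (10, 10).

tangent at (10, 10): λ = (3·10² + 0)/(2·10) ≡ 3/9. 9⁻¹ ≡ 5 (mod 11) since 9·5 = 45 ≡ 1, so λ ≡ 3·5 ≡ 4.
  x = λ² - 10 - 10 = 16 - 20 ≡ 7; y = λ·(10 - 7) - 10 ≡ 2. → (7, 2)

(7, 2)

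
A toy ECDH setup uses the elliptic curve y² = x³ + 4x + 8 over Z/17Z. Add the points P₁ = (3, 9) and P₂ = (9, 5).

(3, 9) + (9, 5). λ = (5 - 9)/(9 - 3) ≡ 13/6 mod 17. 6⁻¹ ≡ 3 (mod 17), so λ ≡ 5.
  x = λ² - 3 - 9 = 25 - 12 ≡ 13; y = λ·(3 - 13) - 9 ≡ 9. → (13, 9)

(13, 9)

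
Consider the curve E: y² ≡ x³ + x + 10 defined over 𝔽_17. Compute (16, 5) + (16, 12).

O

The two points share x = 16 and their y-coordinates satisfy 5 + 12 ≡ 0 (mod 17), so they are inverses. Their sum is O.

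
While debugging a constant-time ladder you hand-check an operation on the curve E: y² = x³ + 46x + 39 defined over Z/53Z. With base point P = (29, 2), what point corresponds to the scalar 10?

(47, 17)

Double-and-add on 10 = (1010)₂. Start with P = (29, 2) for the leading 1-bit.
double: tangent at (29, 2): λ = (3·29² + 46)/(2·2) ≡ 25/4. 4⁻¹ ≡ 40 (mod 53) since 4·40 = 160 ≡ 1, so λ ≡ 25·40 ≡ 46.
  x = λ² - 29 - 29 = 2116 - 58 ≡ 44; y = λ·(29 - 44) - 2 ≡ 50. → (44, 50)
double: tangent at (44, 50): λ = (3·44² + 46)/(2·50) ≡ 24/47. 47⁻¹ ≡ 44 (mod 53) since 47·44 = 2068 ≡ 1, so λ ≡ 24·44 ≡ 49.
  x = λ² - 44 - 44 = 2401 - 88 ≡ 34; y = λ·(44 - 34) - 50 ≡ 16. → (34, 16)
add P: (34, 16) + (29, 2). λ = (2 - 16)/(29 - 34) ≡ 39/48 mod 53. 48⁻¹ ≡ 21 (mod 53) since 48·21 = 1008 ≡ 1, so λ ≡ 24.
  x = λ² - 34 - 29 = 576 - 63 ≡ 36; y = λ·(34 - 36) - 16 ≡ 42. → (36, 42)
double: tangent at (36, 42): λ = (3·36² + 46)/(2·42) ≡ 12/31. 31⁻¹ ≡ 12 (mod 53), so λ ≡ 12·12 ≡ 38.
  x = λ² - 36 - 36 = 1444 - 72 ≡ 47; y = λ·(36 - 47) - 42 ≡ 17. → (47, 17)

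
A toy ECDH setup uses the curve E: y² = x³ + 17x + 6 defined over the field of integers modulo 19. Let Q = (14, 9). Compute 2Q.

(0, 14)

tangent at (14, 9): λ = (3·14² + 17)/(2·9) ≡ 16/18. 18⁻¹ ≡ 18 (mod 19), so λ ≡ 16·18 ≡ 3.
  x = λ² - 14 - 14 = 9 - 28 ≡ 0; y = λ·(14 - 0) - 9 ≡ 14. → (0, 14)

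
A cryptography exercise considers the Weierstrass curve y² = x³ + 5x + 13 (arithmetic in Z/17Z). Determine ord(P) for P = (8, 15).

8

2P: tangent at (8, 15): λ = (3·8² + 5)/(2·15) ≡ 10/13. 13⁻¹ ≡ 4 (mod 17), so λ ≡ 10·4 ≡ 6.
  x = λ² - 8 - 8 = 36 - 16 ≡ 3; y = λ·(8 - 3) - 15 ≡ 15. → (3, 15)
3P: (3, 15) + (8, 15). λ = (15 - 15)/(8 - 3) ≡ 0/5 mod 17. 5⁻¹ ≡ 7 (mod 17), so λ ≡ 0.
  x = λ² - 3 - 8 = 0 - 11 ≡ 6; y = λ·(3 - 6) - 15 ≡ 2. → (6, 2)
4P: (6, 2) + (8, 15). λ = (15 - 2)/(8 - 6) ≡ 13/2 mod 17. 2⁻¹ ≡ 9 (mod 17), so λ ≡ 15.
  x = λ² - 6 - 8 = 225 - 14 ≡ 7; y = λ·(6 - 7) - 2 ≡ 0. → (7, 0)
5P: (7, 0) + (8, 15). λ = (15 - 0)/(8 - 7) ≡ 15/1 mod 17. 1⁻¹ ≡ 1 (mod 17) since 1·1 = 1 ≡ 1, so λ ≡ 15.
  x = λ² - 7 - 8 = 225 - 15 ≡ 6; y = λ·(7 - 6) - 0 ≡ 15. → (6, 15)
6P: (6, 15) + (8, 15). λ = (15 - 15)/(8 - 6) ≡ 0/2 mod 17. 2⁻¹ ≡ 9 (mod 17) since 2·9 = 18 ≡ 1, so λ ≡ 0.
  x = λ² - 6 - 8 = 0 - 14 ≡ 3; y = λ·(6 - 3) - 15 ≡ 2. → (3, 2)
7P: (3, 2) + (8, 15). λ = (15 - 2)/(8 - 3) ≡ 13/5 mod 17. 5⁻¹ ≡ 7 (mod 17) since 5·7 = 35 ≡ 1, so λ ≡ 6.
  x = λ² - 3 - 8 = 36 - 11 ≡ 8; y = λ·(3 - 8) - 2 ≡ 2. → (8, 2)
8P: (8, 2) + (8, 15): same x and y₁ ≡ -y₂, so the sum is 𝒪.
8P = 𝒪, so the order is 8.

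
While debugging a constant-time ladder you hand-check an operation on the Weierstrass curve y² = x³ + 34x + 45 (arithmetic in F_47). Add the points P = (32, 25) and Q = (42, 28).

(45, 4)

(32, 25) + (42, 28). λ = (28 - 25)/(42 - 32) ≡ 3/10 mod 47. 10⁻¹ ≡ 33 (mod 47), so λ ≡ 5.
  x = λ² - 32 - 42 = 25 - 74 ≡ 45; y = λ·(32 - 45) - 25 ≡ 4. → (45, 4)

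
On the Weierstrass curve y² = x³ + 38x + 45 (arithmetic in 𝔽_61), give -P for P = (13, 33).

(13, 28)

-(13, 33) = (13, -33 mod 61) = (13, 28).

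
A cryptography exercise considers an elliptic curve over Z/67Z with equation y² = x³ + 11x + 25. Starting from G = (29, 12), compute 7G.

Repeated addition: build up to 7G.
2G: tangent at (29, 12): λ = (3·29² + 11)/(2·12) ≡ 55/24. 24⁻¹ ≡ 14 (mod 67), so λ ≡ 55·14 ≡ 33.
  x = λ² - 29 - 29 = 1089 - 58 ≡ 26; y = λ·(29 - 26) - 12 ≡ 20. → (26, 20)
3G: (26, 20) + (29, 12). λ = (12 - 20)/(29 - 26) ≡ 59/3 mod 67. 3⁻¹ ≡ 45 (mod 67), so λ ≡ 42.
  x = λ² - 26 - 29 = 1764 - 55 ≡ 34; y = λ·(26 - 34) - 20 ≡ 46. → (34, 46)
4G: (34, 46) + (29, 12). λ = (12 - 46)/(29 - 34) ≡ 33/62 mod 67. 62⁻¹ ≡ 40 (mod 67), so λ ≡ 47.
  x = λ² - 34 - 29 = 2209 - 63 ≡ 2; y = λ·(34 - 2) - 46 ≡ 51. → (2, 51)
5G: (2, 51) + (29, 12). λ = (12 - 51)/(29 - 2) ≡ 28/27 mod 67. 27⁻¹ ≡ 5 (mod 67) since 27·5 = 135 ≡ 1, so λ ≡ 6.
  x = λ² - 2 - 29 = 36 - 31 ≡ 5; y = λ·(2 - 5) - 51 ≡ 65. → (5, 65)
6G: (5, 65) + (29, 12). λ = (12 - 65)/(29 - 5) ≡ 14/24 mod 67. 24⁻¹ ≡ 14 (mod 67) since 24·14 = 336 ≡ 1, so λ ≡ 62.
  x = λ² - 5 - 29 = 3844 - 34 ≡ 58; y = λ·(5 - 58) - 65 ≡ 66. → (58, 66)
7G: (58, 66) + (29, 12). λ = (12 - 66)/(29 - 58) ≡ 13/38 mod 67. 38⁻¹ ≡ 30 (mod 67) since 38·30 = 1140 ≡ 1, so λ ≡ 55.
  x = λ² - 58 - 29 = 3025 - 87 ≡ 57; y = λ·(58 - 57) - 66 ≡ 56. → (57, 56)

(57, 56)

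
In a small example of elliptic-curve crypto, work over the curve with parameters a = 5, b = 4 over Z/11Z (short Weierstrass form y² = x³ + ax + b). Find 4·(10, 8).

O

Write P = (10, 8).
Repeated addition: build up to 4P.
2P: tangent at (10, 8): λ = (3·10² + 5)/(2·8) ≡ 8/5. 5⁻¹ ≡ 9 (mod 11), so λ ≡ 8·9 ≡ 6.
  x = λ² - 10 - 10 = 36 - 20 ≡ 5; y = λ·(10 - 5) - 8 ≡ 0. → (5, 0)
3P: (5, 0) + (10, 8). λ = (8 - 0)/(10 - 5) ≡ 8/5 mod 11. 5⁻¹ ≡ 9 (mod 11), so λ ≡ 6.
  x = λ² - 5 - 10 = 36 - 15 ≡ 10; y = λ·(5 - 10) - 0 ≡ 3. → (10, 3)
4P: (10, 3) + (10, 8): same x and y₁ ≡ -y₂, so the sum is ∞.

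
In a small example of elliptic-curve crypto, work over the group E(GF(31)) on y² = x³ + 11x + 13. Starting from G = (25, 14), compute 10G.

Double-and-add on 10 = (1010)₂. Start with G = (25, 14) for the leading 1-bit.
double: tangent at (25, 14): λ = (3·25² + 11)/(2·14) ≡ 26/28. 28⁻¹ ≡ 10 (mod 31), so λ ≡ 26·10 ≡ 12.
  x = λ² - 25 - 25 = 144 - 50 ≡ 1; y = λ·(25 - 1) - 14 ≡ 26. → (1, 26)
double: tangent at (1, 26): λ = (3·1² + 11)/(2·26) ≡ 14/21. 21⁻¹ ≡ 3 (mod 31) since 21·3 = 63 ≡ 1, so λ ≡ 14·3 ≡ 11.
  x = λ² - 1 - 1 = 121 - 2 ≡ 26; y = λ·(1 - 26) - 26 ≡ 9. → (26, 9)
add G: (26, 9) + (25, 14). λ = (14 - 9)/(25 - 26) ≡ 5/30 mod 31. 30⁻¹ ≡ 30 (mod 31) since 30·30 = 900 ≡ 1, so λ ≡ 26.
  x = λ² - 26 - 25 = 676 - 51 ≡ 5; y = λ·(26 - 5) - 9 ≡ 10. → (5, 10)
double: tangent at (5, 10): λ = (3·5² + 11)/(2·10) ≡ 24/20. 20⁻¹ ≡ 14 (mod 31), so λ ≡ 24·14 ≡ 26.
  x = λ² - 5 - 5 = 676 - 10 ≡ 15; y = λ·(5 - 15) - 10 ≡ 9. → (15, 9)

(15, 9)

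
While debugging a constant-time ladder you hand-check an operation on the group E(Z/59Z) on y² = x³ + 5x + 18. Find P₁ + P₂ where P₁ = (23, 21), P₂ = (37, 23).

(52, 17)

(23, 21) + (37, 23). λ = (23 - 21)/(37 - 23) ≡ 2/14 mod 59. 14⁻¹ ≡ 38 (mod 59), so λ ≡ 17.
  x = λ² - 23 - 37 = 289 - 60 ≡ 52; y = λ·(23 - 52) - 21 ≡ 17. → (52, 17)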